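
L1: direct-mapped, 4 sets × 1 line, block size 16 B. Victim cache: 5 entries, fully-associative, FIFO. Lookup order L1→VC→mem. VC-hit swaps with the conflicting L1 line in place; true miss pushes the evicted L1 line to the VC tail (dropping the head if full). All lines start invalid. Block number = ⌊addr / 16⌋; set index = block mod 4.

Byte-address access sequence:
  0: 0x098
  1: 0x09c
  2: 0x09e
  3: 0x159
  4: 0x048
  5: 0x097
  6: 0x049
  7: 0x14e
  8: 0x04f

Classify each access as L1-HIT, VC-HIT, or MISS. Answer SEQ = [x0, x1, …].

#0 0x98→b9/s1 MISS; vc=[]
#1 0x9c→b9/s1 L1-HIT; vc=[]
#2 0x9e→b9/s1 L1-HIT; vc=[]
#3 0x159→b21/s1 MISS; vc=[9]
#4 0x48→b4/s0 MISS; vc=[9]
#5 0x97→b9/s1 VC-HIT; vc=[21]
#6 0x49→b4/s0 L1-HIT; vc=[21]
#7 0x14e→b20/s0 MISS; vc=[21,4]
#8 0x4f→b4/s0 VC-HIT; vc=[21,20]

SEQ = [MISS, L1-HIT, L1-HIT, MISS, MISS, VC-HIT, L1-HIT, MISS, VC-HIT]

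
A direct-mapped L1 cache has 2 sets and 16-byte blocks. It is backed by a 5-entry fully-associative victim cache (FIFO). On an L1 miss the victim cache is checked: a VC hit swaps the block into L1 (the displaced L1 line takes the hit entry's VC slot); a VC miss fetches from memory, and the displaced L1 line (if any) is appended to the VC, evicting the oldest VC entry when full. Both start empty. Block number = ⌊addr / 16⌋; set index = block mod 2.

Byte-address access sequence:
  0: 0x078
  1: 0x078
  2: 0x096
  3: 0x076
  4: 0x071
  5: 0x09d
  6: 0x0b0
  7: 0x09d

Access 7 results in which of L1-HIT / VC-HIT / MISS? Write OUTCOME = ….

#0 0x78→b7/s1 MISS; vc=[]
#1 0x78→b7/s1 L1-HIT; vc=[]
#2 0x96→b9/s1 MISS; vc=[7]
#3 0x76→b7/s1 VC-HIT; vc=[9]
#4 0x71→b7/s1 L1-HIT; vc=[9]
#5 0x9d→b9/s1 VC-HIT; vc=[7]
#6 0xb0→b11/s1 MISS; vc=[7,9]
#7 0x9d→b9/s1 VC-HIT; vc=[7,11]

OUTCOME = VC-HIT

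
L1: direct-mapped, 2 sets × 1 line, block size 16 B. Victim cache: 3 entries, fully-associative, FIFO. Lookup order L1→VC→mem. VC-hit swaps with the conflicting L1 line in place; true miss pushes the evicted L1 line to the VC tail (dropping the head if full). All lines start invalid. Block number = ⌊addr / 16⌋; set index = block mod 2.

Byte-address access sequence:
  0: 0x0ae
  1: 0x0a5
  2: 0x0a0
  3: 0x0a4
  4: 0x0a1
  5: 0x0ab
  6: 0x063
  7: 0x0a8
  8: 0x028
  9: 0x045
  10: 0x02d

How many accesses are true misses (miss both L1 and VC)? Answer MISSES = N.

#0 0xae→b10/s0 MISS; vc=[]
#1 0xa5→b10/s0 L1-HIT; vc=[]
#2 0xa0→b10/s0 L1-HIT; vc=[]
#3 0xa4→b10/s0 L1-HIT; vc=[]
#4 0xa1→b10/s0 L1-HIT; vc=[]
#5 0xab→b10/s0 L1-HIT; vc=[]
#6 0x63→b6/s0 MISS; vc=[10]
#7 0xa8→b10/s0 VC-HIT; vc=[6]
#8 0x28→b2/s0 MISS; vc=[6,10]
#9 0x45→b4/s0 MISS; vc=[6,10,2]
#10 0x2d→b2/s0 VC-HIT; vc=[6,10,4]

MISSES = 4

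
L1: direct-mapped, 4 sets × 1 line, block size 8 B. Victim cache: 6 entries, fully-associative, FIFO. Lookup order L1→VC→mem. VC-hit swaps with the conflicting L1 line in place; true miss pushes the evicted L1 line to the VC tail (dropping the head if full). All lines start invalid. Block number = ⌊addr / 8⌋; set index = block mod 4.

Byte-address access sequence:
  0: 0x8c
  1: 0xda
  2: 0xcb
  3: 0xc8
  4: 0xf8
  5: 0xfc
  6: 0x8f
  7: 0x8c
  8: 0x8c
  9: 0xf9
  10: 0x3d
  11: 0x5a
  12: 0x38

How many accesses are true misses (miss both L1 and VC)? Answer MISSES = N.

0: 0x8c (blk 17, set 1) → MISS  vc=[]
1: 0xda (blk 27, set 3) → MISS  vc=[]
2: 0xcb (blk 25, set 1) → MISS  vc=[17]
3: 0xc8 (blk 25, set 1) → L1-HIT  vc=[17]
4: 0xf8 (blk 31, set 3) → MISS  vc=[17, 27]
5: 0xfc (blk 31, set 3) → L1-HIT  vc=[17, 27]
6: 0x8f (blk 17, set 1) → VC-HIT  vc=[25, 27]
7: 0x8c (blk 17, set 1) → L1-HIT  vc=[25, 27]
8: 0x8c (blk 17, set 1) → L1-HIT  vc=[25, 27]
9: 0xf9 (blk 31, set 3) → L1-HIT  vc=[25, 27]
10: 0x3d (blk 7, set 3) → MISS  vc=[25, 27, 31]
11: 0x5a (blk 11, set 3) → MISS  vc=[25, 27, 31, 7]
12: 0x38 (blk 7, set 3) → VC-HIT  vc=[25, 27, 31, 11]

MISSES = 6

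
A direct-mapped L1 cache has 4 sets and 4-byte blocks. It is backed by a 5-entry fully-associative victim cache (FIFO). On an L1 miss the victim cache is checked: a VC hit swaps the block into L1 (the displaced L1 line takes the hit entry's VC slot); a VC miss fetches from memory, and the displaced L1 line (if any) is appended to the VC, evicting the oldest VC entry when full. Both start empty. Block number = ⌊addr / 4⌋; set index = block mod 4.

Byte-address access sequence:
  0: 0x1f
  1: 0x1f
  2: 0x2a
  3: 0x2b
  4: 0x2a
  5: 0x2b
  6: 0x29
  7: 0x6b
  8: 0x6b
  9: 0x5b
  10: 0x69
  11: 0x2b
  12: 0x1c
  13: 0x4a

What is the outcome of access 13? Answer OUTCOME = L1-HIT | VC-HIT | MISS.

OUTCOME = MISS

#0 0x1f→b7/s3 MISS; vc=[]
#1 0x1f→b7/s3 L1-HIT; vc=[]
#2 0x2a→b10/s2 MISS; vc=[]
#3 0x2b→b10/s2 L1-HIT; vc=[]
#4 0x2a→b10/s2 L1-HIT; vc=[]
#5 0x2b→b10/s2 L1-HIT; vc=[]
#6 0x29→b10/s2 L1-HIT; vc=[]
#7 0x6b→b26/s2 MISS; vc=[10]
#8 0x6b→b26/s2 L1-HIT; vc=[10]
#9 0x5b→b22/s2 MISS; vc=[10,26]
#10 0x69→b26/s2 VC-HIT; vc=[10,22]
#11 0x2b→b10/s2 VC-HIT; vc=[26,22]
#12 0x1c→b7/s3 L1-HIT; vc=[26,22]
#13 0x4a→b18/s2 MISS; vc=[26,22,10]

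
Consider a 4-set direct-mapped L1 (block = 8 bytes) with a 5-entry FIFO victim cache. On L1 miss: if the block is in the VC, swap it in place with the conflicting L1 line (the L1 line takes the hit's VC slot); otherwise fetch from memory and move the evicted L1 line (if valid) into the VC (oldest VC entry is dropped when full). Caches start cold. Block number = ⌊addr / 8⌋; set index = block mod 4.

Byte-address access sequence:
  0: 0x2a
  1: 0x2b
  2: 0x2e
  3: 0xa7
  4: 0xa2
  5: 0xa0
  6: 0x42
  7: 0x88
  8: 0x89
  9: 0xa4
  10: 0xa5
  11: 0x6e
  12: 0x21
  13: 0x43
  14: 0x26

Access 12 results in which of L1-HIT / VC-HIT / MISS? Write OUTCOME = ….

0: 0x2a (blk 5, set 1) → MISS  vc=[]
1: 0x2b (blk 5, set 1) → L1-HIT  vc=[]
2: 0x2e (blk 5, set 1) → L1-HIT  vc=[]
3: 0xa7 (blk 20, set 0) → MISS  vc=[]
4: 0xa2 (blk 20, set 0) → L1-HIT  vc=[]
5: 0xa0 (blk 20, set 0) → L1-HIT  vc=[]
6: 0x42 (blk 8, set 0) → MISS  vc=[20]
7: 0x88 (blk 17, set 1) → MISS  vc=[20, 5]
8: 0x89 (blk 17, set 1) → L1-HIT  vc=[20, 5]
9: 0xa4 (blk 20, set 0) → VC-HIT  vc=[8, 5]
10: 0xa5 (blk 20, set 0) → L1-HIT  vc=[8, 5]
11: 0x6e (blk 13, set 1) → MISS  vc=[8, 5, 17]
12: 0x21 (blk 4, set 0) → MISS  vc=[8, 5, 17, 20]
13: 0x43 (blk 8, set 0) → VC-HIT  vc=[4, 5, 17, 20]
14: 0x26 (blk 4, set 0) → VC-HIT  vc=[8, 5, 17, 20]

OUTCOME = MISS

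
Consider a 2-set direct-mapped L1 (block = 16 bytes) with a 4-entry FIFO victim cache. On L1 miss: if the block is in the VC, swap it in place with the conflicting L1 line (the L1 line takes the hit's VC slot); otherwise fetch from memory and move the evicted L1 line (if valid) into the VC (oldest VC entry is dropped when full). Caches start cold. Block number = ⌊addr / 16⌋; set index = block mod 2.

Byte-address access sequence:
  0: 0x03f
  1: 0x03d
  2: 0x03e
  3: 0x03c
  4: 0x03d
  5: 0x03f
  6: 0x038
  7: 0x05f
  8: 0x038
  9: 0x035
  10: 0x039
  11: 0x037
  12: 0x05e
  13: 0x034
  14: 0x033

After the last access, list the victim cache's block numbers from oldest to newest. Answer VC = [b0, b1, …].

#0 0x3f→b3/s1 MISS; vc=[]
#1 0x3d→b3/s1 L1-HIT; vc=[]
#2 0x3e→b3/s1 L1-HIT; vc=[]
#3 0x3c→b3/s1 L1-HIT; vc=[]
#4 0x3d→b3/s1 L1-HIT; vc=[]
#5 0x3f→b3/s1 L1-HIT; vc=[]
#6 0x38→b3/s1 L1-HIT; vc=[]
#7 0x5f→b5/s1 MISS; vc=[3]
#8 0x38→b3/s1 VC-HIT; vc=[5]
#9 0x35→b3/s1 L1-HIT; vc=[5]
#10 0x39→b3/s1 L1-HIT; vc=[5]
#11 0x37→b3/s1 L1-HIT; vc=[5]
#12 0x5e→b5/s1 VC-HIT; vc=[3]
#13 0x34→b3/s1 VC-HIT; vc=[5]
#14 0x33→b3/s1 L1-HIT; vc=[5]

VC = [5]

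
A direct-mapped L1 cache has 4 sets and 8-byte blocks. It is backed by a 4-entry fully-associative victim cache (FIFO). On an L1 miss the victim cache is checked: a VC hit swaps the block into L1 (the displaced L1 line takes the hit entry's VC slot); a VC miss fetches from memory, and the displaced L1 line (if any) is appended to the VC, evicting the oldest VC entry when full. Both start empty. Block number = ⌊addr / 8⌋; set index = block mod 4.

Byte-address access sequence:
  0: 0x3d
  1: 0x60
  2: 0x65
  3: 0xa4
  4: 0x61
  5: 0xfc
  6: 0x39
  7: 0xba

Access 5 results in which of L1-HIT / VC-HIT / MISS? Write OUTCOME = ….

#0 0x3d→b7/s3 MISS; vc=[]
#1 0x60→b12/s0 MISS; vc=[]
#2 0x65→b12/s0 L1-HIT; vc=[]
#3 0xa4→b20/s0 MISS; vc=[12]
#4 0x61→b12/s0 VC-HIT; vc=[20]
#5 0xfc→b31/s3 MISS; vc=[20,7]
#6 0x39→b7/s3 VC-HIT; vc=[20,31]
#7 0xba→b23/s3 MISS; vc=[20,31,7]

OUTCOME = MISS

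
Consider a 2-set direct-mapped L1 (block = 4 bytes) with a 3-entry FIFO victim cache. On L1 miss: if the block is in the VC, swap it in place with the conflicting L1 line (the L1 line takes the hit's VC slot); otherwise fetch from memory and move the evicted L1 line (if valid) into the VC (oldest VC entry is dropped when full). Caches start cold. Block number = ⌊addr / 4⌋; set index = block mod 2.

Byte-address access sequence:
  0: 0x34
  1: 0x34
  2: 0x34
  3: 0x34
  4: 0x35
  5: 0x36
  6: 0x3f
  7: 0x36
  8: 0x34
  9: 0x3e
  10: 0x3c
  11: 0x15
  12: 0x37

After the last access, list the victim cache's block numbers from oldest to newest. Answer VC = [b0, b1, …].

0: 0x34 (blk 13, set 1) → MISS  vc=[]
1: 0x34 (blk 13, set 1) → L1-HIT  vc=[]
2: 0x34 (blk 13, set 1) → L1-HIT  vc=[]
3: 0x34 (blk 13, set 1) → L1-HIT  vc=[]
4: 0x35 (blk 13, set 1) → L1-HIT  vc=[]
5: 0x36 (blk 13, set 1) → L1-HIT  vc=[]
6: 0x3f (blk 15, set 1) → MISS  vc=[13]
7: 0x36 (blk 13, set 1) → VC-HIT  vc=[15]
8: 0x34 (blk 13, set 1) → L1-HIT  vc=[15]
9: 0x3e (blk 15, set 1) → VC-HIT  vc=[13]
10: 0x3c (blk 15, set 1) → L1-HIT  vc=[13]
11: 0x15 (blk 5, set 1) → MISS  vc=[13, 15]
12: 0x37 (blk 13, set 1) → VC-HIT  vc=[5, 15]

VC = [5, 15]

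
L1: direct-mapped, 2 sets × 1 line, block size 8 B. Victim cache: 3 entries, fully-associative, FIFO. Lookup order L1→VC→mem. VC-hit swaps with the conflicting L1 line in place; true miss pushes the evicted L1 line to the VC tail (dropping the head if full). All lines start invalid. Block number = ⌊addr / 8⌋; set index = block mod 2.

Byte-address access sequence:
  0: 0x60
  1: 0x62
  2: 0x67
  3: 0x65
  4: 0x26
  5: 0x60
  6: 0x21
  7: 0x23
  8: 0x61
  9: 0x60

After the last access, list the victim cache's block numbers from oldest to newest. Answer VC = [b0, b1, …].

VC = [4]

0: 0x60 (blk 12, set 0) → MISS  vc=[]
1: 0x62 (blk 12, set 0) → L1-HIT  vc=[]
2: 0x67 (blk 12, set 0) → L1-HIT  vc=[]
3: 0x65 (blk 12, set 0) → L1-HIT  vc=[]
4: 0x26 (blk 4, set 0) → MISS  vc=[12]
5: 0x60 (blk 12, set 0) → VC-HIT  vc=[4]
6: 0x21 (blk 4, set 0) → VC-HIT  vc=[12]
7: 0x23 (blk 4, set 0) → L1-HIT  vc=[12]
8: 0x61 (blk 12, set 0) → VC-HIT  vc=[4]
9: 0x60 (blk 12, set 0) → L1-HIT  vc=[4]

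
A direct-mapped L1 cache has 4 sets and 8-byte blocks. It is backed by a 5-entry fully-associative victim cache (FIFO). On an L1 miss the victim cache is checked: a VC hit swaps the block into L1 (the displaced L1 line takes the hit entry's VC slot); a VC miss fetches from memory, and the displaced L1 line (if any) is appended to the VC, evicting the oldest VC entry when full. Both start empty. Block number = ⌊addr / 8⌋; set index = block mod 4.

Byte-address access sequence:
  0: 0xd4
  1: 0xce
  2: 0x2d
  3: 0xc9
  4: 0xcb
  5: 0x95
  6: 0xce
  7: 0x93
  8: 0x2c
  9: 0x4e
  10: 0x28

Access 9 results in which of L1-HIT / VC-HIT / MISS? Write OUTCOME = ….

#0 0xd4→b26/s2 MISS; vc=[]
#1 0xce→b25/s1 MISS; vc=[]
#2 0x2d→b5/s1 MISS; vc=[25]
#3 0xc9→b25/s1 VC-HIT; vc=[5]
#4 0xcb→b25/s1 L1-HIT; vc=[5]
#5 0x95→b18/s2 MISS; vc=[5,26]
#6 0xce→b25/s1 L1-HIT; vc=[5,26]
#7 0x93→b18/s2 L1-HIT; vc=[5,26]
#8 0x2c→b5/s1 VC-HIT; vc=[25,26]
#9 0x4e→b9/s1 MISS; vc=[25,26,5]
#10 0x28→b5/s1 VC-HIT; vc=[25,26,9]

OUTCOME = MISS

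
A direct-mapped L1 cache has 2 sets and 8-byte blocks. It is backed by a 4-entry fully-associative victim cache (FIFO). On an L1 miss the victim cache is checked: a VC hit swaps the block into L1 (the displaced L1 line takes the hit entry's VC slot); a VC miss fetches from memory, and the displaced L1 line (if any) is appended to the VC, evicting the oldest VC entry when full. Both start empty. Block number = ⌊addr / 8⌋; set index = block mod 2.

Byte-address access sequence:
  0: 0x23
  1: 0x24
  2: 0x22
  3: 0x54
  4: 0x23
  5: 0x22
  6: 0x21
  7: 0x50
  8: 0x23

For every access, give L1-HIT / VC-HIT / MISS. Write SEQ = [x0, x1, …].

SEQ = [MISS, L1-HIT, L1-HIT, MISS, VC-HIT, L1-HIT, L1-HIT, VC-HIT, VC-HIT]

#0 0x23→b4/s0 MISS; vc=[]
#1 0x24→b4/s0 L1-HIT; vc=[]
#2 0x22→b4/s0 L1-HIT; vc=[]
#3 0x54→b10/s0 MISS; vc=[4]
#4 0x23→b4/s0 VC-HIT; vc=[10]
#5 0x22→b4/s0 L1-HIT; vc=[10]
#6 0x21→b4/s0 L1-HIT; vc=[10]
#7 0x50→b10/s0 VC-HIT; vc=[4]
#8 0x23→b4/s0 VC-HIT; vc=[10]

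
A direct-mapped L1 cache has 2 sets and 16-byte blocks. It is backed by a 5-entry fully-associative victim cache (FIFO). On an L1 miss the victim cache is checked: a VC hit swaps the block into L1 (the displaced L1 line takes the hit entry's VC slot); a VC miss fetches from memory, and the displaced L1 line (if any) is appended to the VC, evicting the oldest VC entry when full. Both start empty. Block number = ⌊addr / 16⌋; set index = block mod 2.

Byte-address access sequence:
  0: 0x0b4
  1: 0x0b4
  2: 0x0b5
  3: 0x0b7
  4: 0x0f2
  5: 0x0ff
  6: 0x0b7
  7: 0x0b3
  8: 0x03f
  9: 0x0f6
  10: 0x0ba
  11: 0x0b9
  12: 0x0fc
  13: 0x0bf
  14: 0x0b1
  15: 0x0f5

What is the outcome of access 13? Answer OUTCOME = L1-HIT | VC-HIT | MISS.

OUTCOME = VC-HIT

0: 0xb4 (blk 11, set 1) → MISS  vc=[]
1: 0xb4 (blk 11, set 1) → L1-HIT  vc=[]
2: 0xb5 (blk 11, set 1) → L1-HIT  vc=[]
3: 0xb7 (blk 11, set 1) → L1-HIT  vc=[]
4: 0xf2 (blk 15, set 1) → MISS  vc=[11]
5: 0xff (blk 15, set 1) → L1-HIT  vc=[11]
6: 0xb7 (blk 11, set 1) → VC-HIT  vc=[15]
7: 0xb3 (blk 11, set 1) → L1-HIT  vc=[15]
8: 0x3f (blk 3, set 1) → MISS  vc=[15, 11]
9: 0xf6 (blk 15, set 1) → VC-HIT  vc=[3, 11]
10: 0xba (blk 11, set 1) → VC-HIT  vc=[3, 15]
11: 0xb9 (blk 11, set 1) → L1-HIT  vc=[3, 15]
12: 0xfc (blk 15, set 1) → VC-HIT  vc=[3, 11]
13: 0xbf (blk 11, set 1) → VC-HIT  vc=[3, 15]
14: 0xb1 (blk 11, set 1) → L1-HIT  vc=[3, 15]
15: 0xf5 (blk 15, set 1) → VC-HIT  vc=[3, 11]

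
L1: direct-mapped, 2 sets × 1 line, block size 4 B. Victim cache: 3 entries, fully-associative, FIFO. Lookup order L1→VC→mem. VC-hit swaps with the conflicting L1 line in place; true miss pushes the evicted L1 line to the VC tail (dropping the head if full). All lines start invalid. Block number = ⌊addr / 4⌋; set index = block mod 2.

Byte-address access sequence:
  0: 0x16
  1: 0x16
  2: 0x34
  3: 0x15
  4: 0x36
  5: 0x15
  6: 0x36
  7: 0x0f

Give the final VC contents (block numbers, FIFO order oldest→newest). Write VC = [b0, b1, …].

VC = [5, 13]

  [0] addr=0x16 blk=5 s=1: MISS | VC []
  [1] addr=0x16 blk=5 s=1: L1-HIT | VC []
  [2] addr=0x34 blk=13 s=1: MISS | VC [5]
  [3] addr=0x15 blk=5 s=1: VC-HIT | VC [13]
  [4] addr=0x36 blk=13 s=1: VC-HIT | VC [5]
  [5] addr=0x15 blk=5 s=1: VC-HIT | VC [13]
  [6] addr=0x36 blk=13 s=1: VC-HIT | VC [5]
  [7] addr=0xf blk=3 s=1: MISS | VC [5, 13]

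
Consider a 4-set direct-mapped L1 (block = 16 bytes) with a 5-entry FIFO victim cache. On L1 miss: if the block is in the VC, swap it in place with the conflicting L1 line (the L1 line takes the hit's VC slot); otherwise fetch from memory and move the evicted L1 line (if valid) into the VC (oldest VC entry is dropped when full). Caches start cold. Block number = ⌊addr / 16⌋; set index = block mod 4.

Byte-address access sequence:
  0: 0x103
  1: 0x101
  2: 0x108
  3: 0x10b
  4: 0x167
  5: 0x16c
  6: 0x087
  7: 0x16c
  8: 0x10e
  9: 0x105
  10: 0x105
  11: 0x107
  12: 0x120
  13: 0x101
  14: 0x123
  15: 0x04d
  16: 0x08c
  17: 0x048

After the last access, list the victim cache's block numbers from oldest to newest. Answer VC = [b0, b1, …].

VC = [8, 22, 16]

0: 0x103 (blk 16, set 0) → MISS  vc=[]
1: 0x101 (blk 16, set 0) → L1-HIT  vc=[]
2: 0x108 (blk 16, set 0) → L1-HIT  vc=[]
3: 0x10b (blk 16, set 0) → L1-HIT  vc=[]
4: 0x167 (blk 22, set 2) → MISS  vc=[]
5: 0x16c (blk 22, set 2) → L1-HIT  vc=[]
6: 0x87 (blk 8, set 0) → MISS  vc=[16]
7: 0x16c (blk 22, set 2) → L1-HIT  vc=[16]
8: 0x10e (blk 16, set 0) → VC-HIT  vc=[8]
9: 0x105 (blk 16, set 0) → L1-HIT  vc=[8]
10: 0x105 (blk 16, set 0) → L1-HIT  vc=[8]
11: 0x107 (blk 16, set 0) → L1-HIT  vc=[8]
12: 0x120 (blk 18, set 2) → MISS  vc=[8, 22]
13: 0x101 (blk 16, set 0) → L1-HIT  vc=[8, 22]
14: 0x123 (blk 18, set 2) → L1-HIT  vc=[8, 22]
15: 0x4d (blk 4, set 0) → MISS  vc=[8, 22, 16]
16: 0x8c (blk 8, set 0) → VC-HIT  vc=[4, 22, 16]
17: 0x48 (blk 4, set 0) → VC-HIT  vc=[8, 22, 16]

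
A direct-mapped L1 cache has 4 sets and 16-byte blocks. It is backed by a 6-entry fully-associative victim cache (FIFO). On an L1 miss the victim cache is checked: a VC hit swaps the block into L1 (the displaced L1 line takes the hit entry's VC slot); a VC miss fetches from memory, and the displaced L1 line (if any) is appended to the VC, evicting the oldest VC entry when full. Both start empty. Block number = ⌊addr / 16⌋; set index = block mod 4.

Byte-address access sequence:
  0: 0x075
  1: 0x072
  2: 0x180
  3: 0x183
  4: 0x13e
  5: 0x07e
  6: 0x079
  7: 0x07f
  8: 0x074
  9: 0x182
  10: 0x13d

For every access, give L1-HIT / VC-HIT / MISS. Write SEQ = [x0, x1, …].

SEQ = [MISS, L1-HIT, MISS, L1-HIT, MISS, VC-HIT, L1-HIT, L1-HIT, L1-HIT, L1-HIT, VC-HIT]

  [0] addr=0x75 blk=7 s=3: MISS | VC []
  [1] addr=0x72 blk=7 s=3: L1-HIT | VC []
  [2] addr=0x180 blk=24 s=0: MISS | VC []
  [3] addr=0x183 blk=24 s=0: L1-HIT | VC []
  [4] addr=0x13e blk=19 s=3: MISS | VC [7]
  [5] addr=0x7e blk=7 s=3: VC-HIT | VC [19]
  [6] addr=0x79 blk=7 s=3: L1-HIT | VC [19]
  [7] addr=0x7f blk=7 s=3: L1-HIT | VC [19]
  [8] addr=0x74 blk=7 s=3: L1-HIT | VC [19]
  [9] addr=0x182 blk=24 s=0: L1-HIT | VC [19]
  [10] addr=0x13d blk=19 s=3: VC-HIT | VC [7]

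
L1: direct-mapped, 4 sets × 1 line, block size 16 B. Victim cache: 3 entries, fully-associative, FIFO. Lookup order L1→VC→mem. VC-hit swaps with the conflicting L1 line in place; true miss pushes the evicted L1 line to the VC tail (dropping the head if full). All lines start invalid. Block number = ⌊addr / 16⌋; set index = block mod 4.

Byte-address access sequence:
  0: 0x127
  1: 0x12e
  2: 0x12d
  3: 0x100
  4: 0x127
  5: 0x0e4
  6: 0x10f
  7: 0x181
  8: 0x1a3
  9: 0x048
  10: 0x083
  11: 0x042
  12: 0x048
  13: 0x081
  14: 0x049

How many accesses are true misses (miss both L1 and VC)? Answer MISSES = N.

  [0] addr=0x127 blk=18 s=2: MISS | VC []
  [1] addr=0x12e blk=18 s=2: L1-HIT | VC []
  [2] addr=0x12d blk=18 s=2: L1-HIT | VC []
  [3] addr=0x100 blk=16 s=0: MISS | VC []
  [4] addr=0x127 blk=18 s=2: L1-HIT | VC []
  [5] addr=0xe4 blk=14 s=2: MISS | VC [18]
  [6] addr=0x10f blk=16 s=0: L1-HIT | VC [18]
  [7] addr=0x181 blk=24 s=0: MISS | VC [18, 16]
  [8] addr=0x1a3 blk=26 s=2: MISS | VC [18, 16, 14]
  [9] addr=0x48 blk=4 s=0: MISS | VC [16, 14, 24]
  [10] addr=0x83 blk=8 s=0: MISS | VC [14, 24, 4]
  [11] addr=0x42 blk=4 s=0: VC-HIT | VC [14, 24, 8]
  [12] addr=0x48 blk=4 s=0: L1-HIT | VC [14, 24, 8]
  [13] addr=0x81 blk=8 s=0: VC-HIT | VC [14, 24, 4]
  [14] addr=0x49 blk=4 s=0: VC-HIT | VC [14, 24, 8]

MISSES = 7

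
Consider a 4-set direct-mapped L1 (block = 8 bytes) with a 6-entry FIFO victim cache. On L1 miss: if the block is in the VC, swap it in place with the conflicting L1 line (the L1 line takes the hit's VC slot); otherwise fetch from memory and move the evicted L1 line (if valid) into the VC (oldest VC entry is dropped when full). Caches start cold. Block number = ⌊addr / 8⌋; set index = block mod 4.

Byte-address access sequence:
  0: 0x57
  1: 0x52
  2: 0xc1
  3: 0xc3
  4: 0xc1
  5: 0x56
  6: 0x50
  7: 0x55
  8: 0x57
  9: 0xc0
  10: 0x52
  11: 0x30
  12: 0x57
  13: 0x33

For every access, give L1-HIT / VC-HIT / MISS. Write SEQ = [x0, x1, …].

SEQ = [MISS, L1-HIT, MISS, L1-HIT, L1-HIT, L1-HIT, L1-HIT, L1-HIT, L1-HIT, L1-HIT, L1-HIT, MISS, VC-HIT, VC-HIT]

  [0] addr=0x57 blk=10 s=2: MISS | VC []
  [1] addr=0x52 blk=10 s=2: L1-HIT | VC []
  [2] addr=0xc1 blk=24 s=0: MISS | VC []
  [3] addr=0xc3 blk=24 s=0: L1-HIT | VC []
  [4] addr=0xc1 blk=24 s=0: L1-HIT | VC []
  [5] addr=0x56 blk=10 s=2: L1-HIT | VC []
  [6] addr=0x50 blk=10 s=2: L1-HIT | VC []
  [7] addr=0x55 blk=10 s=2: L1-HIT | VC []
  [8] addr=0x57 blk=10 s=2: L1-HIT | VC []
  [9] addr=0xc0 blk=24 s=0: L1-HIT | VC []
  [10] addr=0x52 blk=10 s=2: L1-HIT | VC []
  [11] addr=0x30 blk=6 s=2: MISS | VC [10]
  [12] addr=0x57 blk=10 s=2: VC-HIT | VC [6]
  [13] addr=0x33 blk=6 s=2: VC-HIT | VC [10]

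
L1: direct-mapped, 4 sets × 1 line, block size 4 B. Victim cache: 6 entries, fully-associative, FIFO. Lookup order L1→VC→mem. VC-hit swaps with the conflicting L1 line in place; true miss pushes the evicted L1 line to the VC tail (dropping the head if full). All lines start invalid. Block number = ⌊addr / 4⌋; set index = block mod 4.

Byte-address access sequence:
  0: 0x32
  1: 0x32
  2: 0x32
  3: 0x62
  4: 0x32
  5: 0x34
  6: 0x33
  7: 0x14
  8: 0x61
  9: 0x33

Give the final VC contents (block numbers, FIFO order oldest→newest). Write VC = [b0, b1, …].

  [0] addr=0x32 blk=12 s=0: MISS | VC []
  [1] addr=0x32 blk=12 s=0: L1-HIT | VC []
  [2] addr=0x32 blk=12 s=0: L1-HIT | VC []
  [3] addr=0x62 blk=24 s=0: MISS | VC [12]
  [4] addr=0x32 blk=12 s=0: VC-HIT | VC [24]
  [5] addr=0x34 blk=13 s=1: MISS | VC [24]
  [6] addr=0x33 blk=12 s=0: L1-HIT | VC [24]
  [7] addr=0x14 blk=5 s=1: MISS | VC [24, 13]
  [8] addr=0x61 blk=24 s=0: VC-HIT | VC [12, 13]
  [9] addr=0x33 blk=12 s=0: VC-HIT | VC [24, 13]

VC = [24, 13]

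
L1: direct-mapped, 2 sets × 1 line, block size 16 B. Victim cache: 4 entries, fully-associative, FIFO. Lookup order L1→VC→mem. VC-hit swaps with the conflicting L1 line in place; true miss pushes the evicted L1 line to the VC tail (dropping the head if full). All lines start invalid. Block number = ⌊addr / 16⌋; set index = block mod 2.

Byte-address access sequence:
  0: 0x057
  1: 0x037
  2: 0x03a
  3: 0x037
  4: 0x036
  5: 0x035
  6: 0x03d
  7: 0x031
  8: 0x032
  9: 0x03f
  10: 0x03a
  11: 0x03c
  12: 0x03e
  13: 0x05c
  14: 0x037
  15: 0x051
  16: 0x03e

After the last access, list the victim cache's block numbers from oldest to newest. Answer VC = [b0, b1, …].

VC = [5]

#0 0x57→b5/s1 MISS; vc=[]
#1 0x37→b3/s1 MISS; vc=[5]
#2 0x3a→b3/s1 L1-HIT; vc=[5]
#3 0x37→b3/s1 L1-HIT; vc=[5]
#4 0x36→b3/s1 L1-HIT; vc=[5]
#5 0x35→b3/s1 L1-HIT; vc=[5]
#6 0x3d→b3/s1 L1-HIT; vc=[5]
#7 0x31→b3/s1 L1-HIT; vc=[5]
#8 0x32→b3/s1 L1-HIT; vc=[5]
#9 0x3f→b3/s1 L1-HIT; vc=[5]
#10 0x3a→b3/s1 L1-HIT; vc=[5]
#11 0x3c→b3/s1 L1-HIT; vc=[5]
#12 0x3e→b3/s1 L1-HIT; vc=[5]
#13 0x5c→b5/s1 VC-HIT; vc=[3]
#14 0x37→b3/s1 VC-HIT; vc=[5]
#15 0x51→b5/s1 VC-HIT; vc=[3]
#16 0x3e→b3/s1 VC-HIT; vc=[5]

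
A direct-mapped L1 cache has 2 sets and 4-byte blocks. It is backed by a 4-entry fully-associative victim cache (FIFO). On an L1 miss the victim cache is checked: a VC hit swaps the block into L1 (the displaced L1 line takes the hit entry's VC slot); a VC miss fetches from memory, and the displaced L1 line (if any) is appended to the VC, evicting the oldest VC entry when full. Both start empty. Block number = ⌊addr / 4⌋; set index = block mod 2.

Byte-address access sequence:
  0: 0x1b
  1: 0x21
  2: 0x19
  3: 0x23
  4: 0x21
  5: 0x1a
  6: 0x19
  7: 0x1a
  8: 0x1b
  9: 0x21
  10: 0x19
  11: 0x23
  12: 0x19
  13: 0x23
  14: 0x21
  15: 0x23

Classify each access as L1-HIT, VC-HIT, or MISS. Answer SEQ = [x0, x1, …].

SEQ = [MISS, MISS, VC-HIT, VC-HIT, L1-HIT, VC-HIT, L1-HIT, L1-HIT, L1-HIT, VC-HIT, VC-HIT, VC-HIT, VC-HIT, VC-HIT, L1-HIT, L1-HIT]

0: 0x1b (blk 6, set 0) → MISS  vc=[]
1: 0x21 (blk 8, set 0) → MISS  vc=[6]
2: 0x19 (blk 6, set 0) → VC-HIT  vc=[8]
3: 0x23 (blk 8, set 0) → VC-HIT  vc=[6]
4: 0x21 (blk 8, set 0) → L1-HIT  vc=[6]
5: 0x1a (blk 6, set 0) → VC-HIT  vc=[8]
6: 0x19 (blk 6, set 0) → L1-HIT  vc=[8]
7: 0x1a (blk 6, set 0) → L1-HIT  vc=[8]
8: 0x1b (blk 6, set 0) → L1-HIT  vc=[8]
9: 0x21 (blk 8, set 0) → VC-HIT  vc=[6]
10: 0x19 (blk 6, set 0) → VC-HIT  vc=[8]
11: 0x23 (blk 8, set 0) → VC-HIT  vc=[6]
12: 0x19 (blk 6, set 0) → VC-HIT  vc=[8]
13: 0x23 (blk 8, set 0) → VC-HIT  vc=[6]
14: 0x21 (blk 8, set 0) → L1-HIT  vc=[6]
15: 0x23 (blk 8, set 0) → L1-HIT  vc=[6]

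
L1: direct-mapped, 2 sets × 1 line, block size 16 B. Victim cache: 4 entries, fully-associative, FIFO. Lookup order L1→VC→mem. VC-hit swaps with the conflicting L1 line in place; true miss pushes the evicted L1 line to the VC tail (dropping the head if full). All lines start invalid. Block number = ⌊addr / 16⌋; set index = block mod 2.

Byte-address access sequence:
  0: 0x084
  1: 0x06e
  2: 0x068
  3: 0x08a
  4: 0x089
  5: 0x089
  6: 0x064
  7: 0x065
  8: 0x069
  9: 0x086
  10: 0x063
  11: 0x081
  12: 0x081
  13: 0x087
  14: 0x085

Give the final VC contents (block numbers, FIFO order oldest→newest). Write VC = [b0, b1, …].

VC = [6]

  [0] addr=0x84 blk=8 s=0: MISS | VC []
  [1] addr=0x6e blk=6 s=0: MISS | VC [8]
  [2] addr=0x68 blk=6 s=0: L1-HIT | VC [8]
  [3] addr=0x8a blk=8 s=0: VC-HIT | VC [6]
  [4] addr=0x89 blk=8 s=0: L1-HIT | VC [6]
  [5] addr=0x89 blk=8 s=0: L1-HIT | VC [6]
  [6] addr=0x64 blk=6 s=0: VC-HIT | VC [8]
  [7] addr=0x65 blk=6 s=0: L1-HIT | VC [8]
  [8] addr=0x69 blk=6 s=0: L1-HIT | VC [8]
  [9] addr=0x86 blk=8 s=0: VC-HIT | VC [6]
  [10] addr=0x63 blk=6 s=0: VC-HIT | VC [8]
  [11] addr=0x81 blk=8 s=0: VC-HIT | VC [6]
  [12] addr=0x81 blk=8 s=0: L1-HIT | VC [6]
  [13] addr=0x87 blk=8 s=0: L1-HIT | VC [6]
  [14] addr=0x85 blk=8 s=0: L1-HIT | VC [6]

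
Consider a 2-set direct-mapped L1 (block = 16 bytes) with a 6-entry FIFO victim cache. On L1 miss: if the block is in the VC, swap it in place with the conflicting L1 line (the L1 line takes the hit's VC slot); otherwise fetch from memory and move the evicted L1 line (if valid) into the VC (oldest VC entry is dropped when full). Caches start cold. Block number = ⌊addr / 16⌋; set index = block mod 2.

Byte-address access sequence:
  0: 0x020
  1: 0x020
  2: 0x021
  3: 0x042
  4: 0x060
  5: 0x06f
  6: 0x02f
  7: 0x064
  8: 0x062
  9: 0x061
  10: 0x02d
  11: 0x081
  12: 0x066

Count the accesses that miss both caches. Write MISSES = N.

MISSES = 4

#0 0x20→b2/s0 MISS; vc=[]
#1 0x20→b2/s0 L1-HIT; vc=[]
#2 0x21→b2/s0 L1-HIT; vc=[]
#3 0x42→b4/s0 MISS; vc=[2]
#4 0x60→b6/s0 MISS; vc=[2,4]
#5 0x6f→b6/s0 L1-HIT; vc=[2,4]
#6 0x2f→b2/s0 VC-HIT; vc=[6,4]
#7 0x64→b6/s0 VC-HIT; vc=[2,4]
#8 0x62→b6/s0 L1-HIT; vc=[2,4]
#9 0x61→b6/s0 L1-HIT; vc=[2,4]
#10 0x2d→b2/s0 VC-HIT; vc=[6,4]
#11 0x81→b8/s0 MISS; vc=[6,4,2]
#12 0x66→b6/s0 VC-HIT; vc=[8,4,2]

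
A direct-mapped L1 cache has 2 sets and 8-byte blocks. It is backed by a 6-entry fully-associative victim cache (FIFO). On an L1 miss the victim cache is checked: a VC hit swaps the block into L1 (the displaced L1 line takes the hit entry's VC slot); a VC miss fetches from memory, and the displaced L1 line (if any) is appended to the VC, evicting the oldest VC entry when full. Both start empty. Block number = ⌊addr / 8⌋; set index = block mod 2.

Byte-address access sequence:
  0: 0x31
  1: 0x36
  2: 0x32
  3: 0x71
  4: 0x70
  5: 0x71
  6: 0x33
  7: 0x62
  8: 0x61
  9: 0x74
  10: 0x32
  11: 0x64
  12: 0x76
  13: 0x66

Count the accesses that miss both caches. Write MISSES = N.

0: 0x31 (blk 6, set 0) → MISS  vc=[]
1: 0x36 (blk 6, set 0) → L1-HIT  vc=[]
2: 0x32 (blk 6, set 0) → L1-HIT  vc=[]
3: 0x71 (blk 14, set 0) → MISS  vc=[6]
4: 0x70 (blk 14, set 0) → L1-HIT  vc=[6]
5: 0x71 (blk 14, set 0) → L1-HIT  vc=[6]
6: 0x33 (blk 6, set 0) → VC-HIT  vc=[14]
7: 0x62 (blk 12, set 0) → MISS  vc=[14, 6]
8: 0x61 (blk 12, set 0) → L1-HIT  vc=[14, 6]
9: 0x74 (blk 14, set 0) → VC-HIT  vc=[12, 6]
10: 0x32 (blk 6, set 0) → VC-HIT  vc=[12, 14]
11: 0x64 (blk 12, set 0) → VC-HIT  vc=[6, 14]
12: 0x76 (blk 14, set 0) → VC-HIT  vc=[6, 12]
13: 0x66 (blk 12, set 0) → VC-HIT  vc=[6, 14]

MISSES = 3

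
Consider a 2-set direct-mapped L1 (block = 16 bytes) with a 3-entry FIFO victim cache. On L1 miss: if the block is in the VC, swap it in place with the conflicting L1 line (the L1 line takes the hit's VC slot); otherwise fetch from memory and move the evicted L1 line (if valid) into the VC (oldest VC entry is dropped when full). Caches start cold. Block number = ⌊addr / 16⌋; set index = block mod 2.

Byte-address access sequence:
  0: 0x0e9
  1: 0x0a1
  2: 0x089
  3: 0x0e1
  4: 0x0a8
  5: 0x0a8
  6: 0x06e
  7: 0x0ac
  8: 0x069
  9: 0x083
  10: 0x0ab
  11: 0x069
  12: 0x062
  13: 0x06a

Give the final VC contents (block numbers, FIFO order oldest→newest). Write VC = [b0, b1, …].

VC = [10, 14, 8]

  [0] addr=0xe9 blk=14 s=0: MISS | VC []
  [1] addr=0xa1 blk=10 s=0: MISS | VC [14]
  [2] addr=0x89 blk=8 s=0: MISS | VC [14, 10]
  [3] addr=0xe1 blk=14 s=0: VC-HIT | VC [8, 10]
  [4] addr=0xa8 blk=10 s=0: VC-HIT | VC [8, 14]
  [5] addr=0xa8 blk=10 s=0: L1-HIT | VC [8, 14]
  [6] addr=0x6e blk=6 s=0: MISS | VC [8, 14, 10]
  [7] addr=0xac blk=10 s=0: VC-HIT | VC [8, 14, 6]
  [8] addr=0x69 blk=6 s=0: VC-HIT | VC [8, 14, 10]
  [9] addr=0x83 blk=8 s=0: VC-HIT | VC [6, 14, 10]
  [10] addr=0xab blk=10 s=0: VC-HIT | VC [6, 14, 8]
  [11] addr=0x69 blk=6 s=0: VC-HIT | VC [10, 14, 8]
  [12] addr=0x62 blk=6 s=0: L1-HIT | VC [10, 14, 8]
  [13] addr=0x6a blk=6 s=0: L1-HIT | VC [10, 14, 8]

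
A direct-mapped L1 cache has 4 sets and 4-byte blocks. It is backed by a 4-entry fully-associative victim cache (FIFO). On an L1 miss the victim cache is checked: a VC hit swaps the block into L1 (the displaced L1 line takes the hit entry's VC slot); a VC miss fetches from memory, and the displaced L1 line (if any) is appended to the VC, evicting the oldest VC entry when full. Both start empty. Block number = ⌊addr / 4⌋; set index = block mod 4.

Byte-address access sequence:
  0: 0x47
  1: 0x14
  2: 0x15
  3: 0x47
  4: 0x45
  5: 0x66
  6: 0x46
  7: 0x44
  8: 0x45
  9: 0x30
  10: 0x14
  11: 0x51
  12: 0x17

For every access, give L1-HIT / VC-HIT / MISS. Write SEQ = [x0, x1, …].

0: 0x47 (blk 17, set 1) → MISS  vc=[]
1: 0x14 (blk 5, set 1) → MISS  vc=[17]
2: 0x15 (blk 5, set 1) → L1-HIT  vc=[17]
3: 0x47 (blk 17, set 1) → VC-HIT  vc=[5]
4: 0x45 (blk 17, set 1) → L1-HIT  vc=[5]
5: 0x66 (blk 25, set 1) → MISS  vc=[5, 17]
6: 0x46 (blk 17, set 1) → VC-HIT  vc=[5, 25]
7: 0x44 (blk 17, set 1) → L1-HIT  vc=[5, 25]
8: 0x45 (blk 17, set 1) → L1-HIT  vc=[5, 25]
9: 0x30 (blk 12, set 0) → MISS  vc=[5, 25]
10: 0x14 (blk 5, set 1) → VC-HIT  vc=[17, 25]
11: 0x51 (blk 20, set 0) → MISS  vc=[17, 25, 12]
12: 0x17 (blk 5, set 1) → L1-HIT  vc=[17, 25, 12]

SEQ = [MISS, MISS, L1-HIT, VC-HIT, L1-HIT, MISS, VC-HIT, L1-HIT, L1-HIT, MISS, VC-HIT, MISS, L1-HIT]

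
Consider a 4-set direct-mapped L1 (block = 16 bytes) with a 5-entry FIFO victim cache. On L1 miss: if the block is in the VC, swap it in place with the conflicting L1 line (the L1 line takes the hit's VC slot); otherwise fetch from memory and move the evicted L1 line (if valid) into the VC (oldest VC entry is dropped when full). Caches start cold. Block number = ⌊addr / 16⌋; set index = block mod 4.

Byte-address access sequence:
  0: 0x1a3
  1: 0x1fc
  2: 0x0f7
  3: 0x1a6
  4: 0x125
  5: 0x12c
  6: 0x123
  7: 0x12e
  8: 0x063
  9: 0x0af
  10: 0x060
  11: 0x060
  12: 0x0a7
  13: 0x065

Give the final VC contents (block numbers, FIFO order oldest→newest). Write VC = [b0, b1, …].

0: 0x1a3 (blk 26, set 2) → MISS  vc=[]
1: 0x1fc (blk 31, set 3) → MISS  vc=[]
2: 0xf7 (blk 15, set 3) → MISS  vc=[31]
3: 0x1a6 (blk 26, set 2) → L1-HIT  vc=[31]
4: 0x125 (blk 18, set 2) → MISS  vc=[31, 26]
5: 0x12c (blk 18, set 2) → L1-HIT  vc=[31, 26]
6: 0x123 (blk 18, set 2) → L1-HIT  vc=[31, 26]
7: 0x12e (blk 18, set 2) → L1-HIT  vc=[31, 26]
8: 0x63 (blk 6, set 2) → MISS  vc=[31, 26, 18]
9: 0xaf (blk 10, set 2) → MISS  vc=[31, 26, 18, 6]
10: 0x60 (blk 6, set 2) → VC-HIT  vc=[31, 26, 18, 10]
11: 0x60 (blk 6, set 2) → L1-HIT  vc=[31, 26, 18, 10]
12: 0xa7 (blk 10, set 2) → VC-HIT  vc=[31, 26, 18, 6]
13: 0x65 (blk 6, set 2) → VC-HIT  vc=[31, 26, 18, 10]

VC = [31, 26, 18, 10]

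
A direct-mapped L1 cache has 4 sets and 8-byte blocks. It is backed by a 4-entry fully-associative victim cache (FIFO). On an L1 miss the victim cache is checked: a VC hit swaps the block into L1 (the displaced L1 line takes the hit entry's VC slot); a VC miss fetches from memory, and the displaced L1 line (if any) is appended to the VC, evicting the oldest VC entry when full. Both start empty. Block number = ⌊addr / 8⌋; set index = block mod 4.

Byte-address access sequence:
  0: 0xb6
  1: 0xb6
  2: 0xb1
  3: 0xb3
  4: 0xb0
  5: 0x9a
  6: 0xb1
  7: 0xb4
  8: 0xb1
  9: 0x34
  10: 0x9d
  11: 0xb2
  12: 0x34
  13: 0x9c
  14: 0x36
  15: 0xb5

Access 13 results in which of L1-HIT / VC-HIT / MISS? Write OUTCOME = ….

OUTCOME = L1-HIT

  [0] addr=0xb6 blk=22 s=2: MISS | VC []
  [1] addr=0xb6 blk=22 s=2: L1-HIT | VC []
  [2] addr=0xb1 blk=22 s=2: L1-HIT | VC []
  [3] addr=0xb3 blk=22 s=2: L1-HIT | VC []
  [4] addr=0xb0 blk=22 s=2: L1-HIT | VC []
  [5] addr=0x9a blk=19 s=3: MISS | VC []
  [6] addr=0xb1 blk=22 s=2: L1-HIT | VC []
  [7] addr=0xb4 blk=22 s=2: L1-HIT | VC []
  [8] addr=0xb1 blk=22 s=2: L1-HIT | VC []
  [9] addr=0x34 blk=6 s=2: MISS | VC [22]
  [10] addr=0x9d blk=19 s=3: L1-HIT | VC [22]
  [11] addr=0xb2 blk=22 s=2: VC-HIT | VC [6]
  [12] addr=0x34 blk=6 s=2: VC-HIT | VC [22]
  [13] addr=0x9c blk=19 s=3: L1-HIT | VC [22]
  [14] addr=0x36 blk=6 s=2: L1-HIT | VC [22]
  [15] addr=0xb5 blk=22 s=2: VC-HIT | VC [6]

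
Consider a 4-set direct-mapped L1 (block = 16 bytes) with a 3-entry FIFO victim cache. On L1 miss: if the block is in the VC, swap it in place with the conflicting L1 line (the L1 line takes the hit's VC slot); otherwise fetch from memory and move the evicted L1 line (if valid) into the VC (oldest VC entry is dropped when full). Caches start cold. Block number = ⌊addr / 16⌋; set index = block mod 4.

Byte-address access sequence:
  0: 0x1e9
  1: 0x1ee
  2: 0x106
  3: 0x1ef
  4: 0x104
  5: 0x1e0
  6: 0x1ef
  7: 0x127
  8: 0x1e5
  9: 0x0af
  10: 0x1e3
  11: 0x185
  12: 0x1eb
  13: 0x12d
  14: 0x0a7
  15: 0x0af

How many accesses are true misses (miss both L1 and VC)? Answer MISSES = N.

#0 0x1e9→b30/s2 MISS; vc=[]
#1 0x1ee→b30/s2 L1-HIT; vc=[]
#2 0x106→b16/s0 MISS; vc=[]
#3 0x1ef→b30/s2 L1-HIT; vc=[]
#4 0x104→b16/s0 L1-HIT; vc=[]
#5 0x1e0→b30/s2 L1-HIT; vc=[]
#6 0x1ef→b30/s2 L1-HIT; vc=[]
#7 0x127→b18/s2 MISS; vc=[30]
#8 0x1e5→b30/s2 VC-HIT; vc=[18]
#9 0xaf→b10/s2 MISS; vc=[18,30]
#10 0x1e3→b30/s2 VC-HIT; vc=[18,10]
#11 0x185→b24/s0 MISS; vc=[18,10,16]
#12 0x1eb→b30/s2 L1-HIT; vc=[18,10,16]
#13 0x12d→b18/s2 VC-HIT; vc=[30,10,16]
#14 0xa7→b10/s2 VC-HIT; vc=[30,18,16]
#15 0xaf→b10/s2 L1-HIT; vc=[30,18,16]

MISSES = 5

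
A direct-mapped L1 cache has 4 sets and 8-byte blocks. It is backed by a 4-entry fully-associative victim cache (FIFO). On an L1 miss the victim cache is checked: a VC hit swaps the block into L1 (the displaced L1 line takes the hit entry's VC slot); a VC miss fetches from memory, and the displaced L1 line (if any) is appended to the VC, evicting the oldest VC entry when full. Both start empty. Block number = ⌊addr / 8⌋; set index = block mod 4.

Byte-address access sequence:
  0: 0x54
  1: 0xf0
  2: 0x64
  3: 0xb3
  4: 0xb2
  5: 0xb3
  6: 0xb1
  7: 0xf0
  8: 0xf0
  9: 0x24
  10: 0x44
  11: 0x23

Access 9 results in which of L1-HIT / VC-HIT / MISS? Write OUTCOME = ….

OUTCOME = MISS

#0 0x54→b10/s2 MISS; vc=[]
#1 0xf0→b30/s2 MISS; vc=[10]
#2 0x64→b12/s0 MISS; vc=[10]
#3 0xb3→b22/s2 MISS; vc=[10,30]
#4 0xb2→b22/s2 L1-HIT; vc=[10,30]
#5 0xb3→b22/s2 L1-HIT; vc=[10,30]
#6 0xb1→b22/s2 L1-HIT; vc=[10,30]
#7 0xf0→b30/s2 VC-HIT; vc=[10,22]
#8 0xf0→b30/s2 L1-HIT; vc=[10,22]
#9 0x24→b4/s0 MISS; vc=[10,22,12]
#10 0x44→b8/s0 MISS; vc=[10,22,12,4]
#11 0x23→b4/s0 VC-HIT; vc=[10,22,12,8]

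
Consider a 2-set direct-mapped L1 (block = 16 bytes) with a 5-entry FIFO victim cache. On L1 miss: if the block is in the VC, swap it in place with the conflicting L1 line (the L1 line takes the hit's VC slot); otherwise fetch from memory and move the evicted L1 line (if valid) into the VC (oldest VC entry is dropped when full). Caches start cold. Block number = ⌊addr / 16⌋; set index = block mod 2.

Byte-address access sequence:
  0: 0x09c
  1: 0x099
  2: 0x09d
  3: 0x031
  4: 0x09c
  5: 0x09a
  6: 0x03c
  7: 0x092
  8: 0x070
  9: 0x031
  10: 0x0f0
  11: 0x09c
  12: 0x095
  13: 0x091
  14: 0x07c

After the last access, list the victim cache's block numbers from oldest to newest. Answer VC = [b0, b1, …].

#0 0x9c→b9/s1 MISS; vc=[]
#1 0x99→b9/s1 L1-HIT; vc=[]
#2 0x9d→b9/s1 L1-HIT; vc=[]
#3 0x31→b3/s1 MISS; vc=[9]
#4 0x9c→b9/s1 VC-HIT; vc=[3]
#5 0x9a→b9/s1 L1-HIT; vc=[3]
#6 0x3c→b3/s1 VC-HIT; vc=[9]
#7 0x92→b9/s1 VC-HIT; vc=[3]
#8 0x70→b7/s1 MISS; vc=[3,9]
#9 0x31→b3/s1 VC-HIT; vc=[7,9]
#10 0xf0→b15/s1 MISS; vc=[7,9,3]
#11 0x9c→b9/s1 VC-HIT; vc=[7,15,3]
#12 0x95→b9/s1 L1-HIT; vc=[7,15,3]
#13 0x91→b9/s1 L1-HIT; vc=[7,15,3]
#14 0x7c→b7/s1 VC-HIT; vc=[9,15,3]

VC = [9, 15, 3]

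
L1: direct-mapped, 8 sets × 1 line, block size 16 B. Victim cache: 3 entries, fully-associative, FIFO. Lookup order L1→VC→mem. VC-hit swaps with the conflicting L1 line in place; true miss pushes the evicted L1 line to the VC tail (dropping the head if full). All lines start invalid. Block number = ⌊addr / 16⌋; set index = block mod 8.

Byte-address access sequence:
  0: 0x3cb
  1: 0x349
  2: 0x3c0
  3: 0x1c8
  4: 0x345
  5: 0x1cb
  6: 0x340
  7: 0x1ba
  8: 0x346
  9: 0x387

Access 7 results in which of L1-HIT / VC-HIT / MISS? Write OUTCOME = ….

OUTCOME = MISS

  [0] addr=0x3cb blk=60 s=4: MISS | VC []
  [1] addr=0x349 blk=52 s=4: MISS | VC [60]
  [2] addr=0x3c0 blk=60 s=4: VC-HIT | VC [52]
  [3] addr=0x1c8 blk=28 s=4: MISS | VC [52, 60]
  [4] addr=0x345 blk=52 s=4: VC-HIT | VC [28, 60]
  [5] addr=0x1cb blk=28 s=4: VC-HIT | VC [52, 60]
  [6] addr=0x340 blk=52 s=4: VC-HIT | VC [28, 60]
  [7] addr=0x1ba blk=27 s=3: MISS | VC [28, 60]
  [8] addr=0x346 blk=52 s=4: L1-HIT | VC [28, 60]
  [9] addr=0x387 blk=56 s=0: MISS | VC [28, 60]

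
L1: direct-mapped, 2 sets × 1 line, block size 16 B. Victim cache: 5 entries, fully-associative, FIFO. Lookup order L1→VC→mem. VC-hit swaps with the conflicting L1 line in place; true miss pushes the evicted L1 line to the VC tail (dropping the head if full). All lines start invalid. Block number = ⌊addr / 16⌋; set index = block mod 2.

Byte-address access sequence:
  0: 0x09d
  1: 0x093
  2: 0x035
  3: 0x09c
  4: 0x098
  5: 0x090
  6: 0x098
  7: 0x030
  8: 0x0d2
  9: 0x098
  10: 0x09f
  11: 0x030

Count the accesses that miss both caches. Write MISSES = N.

  [0] addr=0x9d blk=9 s=1: MISS | VC []
  [1] addr=0x93 blk=9 s=1: L1-HIT | VC []
  [2] addr=0x35 blk=3 s=1: MISS | VC [9]
  [3] addr=0x9c blk=9 s=1: VC-HIT | VC [3]
  [4] addr=0x98 blk=9 s=1: L1-HIT | VC [3]
  [5] addr=0x90 blk=9 s=1: L1-HIT | VC [3]
  [6] addr=0x98 blk=9 s=1: L1-HIT | VC [3]
  [7] addr=0x30 blk=3 s=1: VC-HIT | VC [9]
  [8] addr=0xd2 blk=13 s=1: MISS | VC [9, 3]
  [9] addr=0x98 blk=9 s=1: VC-HIT | VC [13, 3]
  [10] addr=0x9f blk=9 s=1: L1-HIT | VC [13, 3]
  [11] addr=0x30 blk=3 s=1: VC-HIT | VC [13, 9]

MISSES = 3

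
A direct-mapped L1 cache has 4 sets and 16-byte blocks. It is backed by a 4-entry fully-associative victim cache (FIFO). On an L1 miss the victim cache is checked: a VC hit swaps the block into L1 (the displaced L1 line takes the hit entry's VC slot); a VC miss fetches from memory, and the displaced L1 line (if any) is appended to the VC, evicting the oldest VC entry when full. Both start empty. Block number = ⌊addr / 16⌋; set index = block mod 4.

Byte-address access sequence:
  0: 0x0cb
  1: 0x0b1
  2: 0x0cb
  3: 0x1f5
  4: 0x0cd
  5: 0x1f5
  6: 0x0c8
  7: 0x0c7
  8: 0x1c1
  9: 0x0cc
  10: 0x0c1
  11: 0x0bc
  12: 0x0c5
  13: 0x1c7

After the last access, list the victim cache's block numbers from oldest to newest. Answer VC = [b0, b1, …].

  [0] addr=0xcb blk=12 s=0: MISS | VC []
  [1] addr=0xb1 blk=11 s=3: MISS | VC []
  [2] addr=0xcb blk=12 s=0: L1-HIT | VC []
  [3] addr=0x1f5 blk=31 s=3: MISS | VC [11]
  [4] addr=0xcd blk=12 s=0: L1-HIT | VC [11]
  [5] addr=0x1f5 blk=31 s=3: L1-HIT | VC [11]
  [6] addr=0xc8 blk=12 s=0: L1-HIT | VC [11]
  [7] addr=0xc7 blk=12 s=0: L1-HIT | VC [11]
  [8] addr=0x1c1 blk=28 s=0: MISS | VC [11, 12]
  [9] addr=0xcc blk=12 s=0: VC-HIT | VC [11, 28]
  [10] addr=0xc1 blk=12 s=0: L1-HIT | VC [11, 28]
  [11] addr=0xbc blk=11 s=3: VC-HIT | VC [31, 28]
  [12] addr=0xc5 blk=12 s=0: L1-HIT | VC [31, 28]
  [13] addr=0x1c7 blk=28 s=0: VC-HIT | VC [31, 12]

VC = [31, 12]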